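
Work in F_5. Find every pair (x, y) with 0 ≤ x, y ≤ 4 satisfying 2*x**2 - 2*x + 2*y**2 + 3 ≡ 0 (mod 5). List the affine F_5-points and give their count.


Affine F_5-points: {(0, 1), (0, 4), (1, 1), (1, 4), (2, 2), (2, 3), (3, 0), (4, 2), (4, 3)}; count = 9.

For each of the 25 pairs (x, y) ∈ F_5², evaluate f(x, y) mod 5. Record the zeros.
  x = 0: [0↦3, 1↦0, 2↦1, 3↦1, 4↦0]  zeros at y ∈ {1, 4}
  x = 1: [0↦3, 1↦0, 2↦1, 3↦1, 4↦0]  zeros at y ∈ {1, 4}
  x = 2: [0↦2, 1↦4, 2↦0, 3↦0, 4↦4]  zeros at y ∈ {2, 3}
  x = 3: [0↦0, 1↦2, 2↦3, 3↦3, 4↦2]  zeros at y ∈ {0}
  x = 4: [0↦2, 1↦4, 2↦0, 3↦0, 4↦4]  zeros at y ∈ {2, 3}
Collecting zeros: affine points = {(0, 1), (0, 4), (1, 1), (1, 4), (2, 2), (2, 3), (3, 0), (4, 2), (4, 3)}.
Total count |C(F_5)_aff| = 9.


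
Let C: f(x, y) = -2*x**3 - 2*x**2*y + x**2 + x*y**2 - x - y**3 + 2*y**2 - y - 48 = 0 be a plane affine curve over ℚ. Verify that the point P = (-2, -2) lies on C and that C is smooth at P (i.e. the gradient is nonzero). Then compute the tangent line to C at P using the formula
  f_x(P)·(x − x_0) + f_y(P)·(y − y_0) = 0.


Tangent line at P: -41*x - 21*y - 124 = 0.

Step 1: f(-2, -2) = 0, so P lies on C.
Step 2: partial derivatives
  f_x(x, y) = -6*x**2 - 4*x*y + 2*x + y**2 - 1, f_y(x, y) = -2*x**2 + 2*x*y - 3*y**2 + 4*y - 1.
  f_x(P) = -41, f_y(P) = -21 (gradient nonzero, so P is smooth).
Step 3: tangent line at P: -41·(x − -2) + -21·(y − -2) = 0.
Expanding: -41*x - 21*y - 124 = 0.


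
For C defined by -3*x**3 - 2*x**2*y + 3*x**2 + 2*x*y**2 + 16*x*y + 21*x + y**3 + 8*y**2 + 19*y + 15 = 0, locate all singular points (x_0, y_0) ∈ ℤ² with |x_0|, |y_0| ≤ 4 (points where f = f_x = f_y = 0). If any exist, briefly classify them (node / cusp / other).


Singular points: {(1, -3)}; classification: cusp.

Compute partial derivatives:
  f_x = -9*x**2 - 4*x*y + 6*x + 2*y**2 + 16*y + 21.
  f_y = -2*x**2 + 4*x*y + 16*x + 3*y**2 + 16*y + 19.
Scan x_0 ∈ {−4, ..., 4}. For each x_0, f_y(x_0, y) is a polynomial in y; find its integer roots y ∈ {−4, ..., 4}, then test f_x and f at those candidates.
  x = -4: f_y(-4, y) = 3*y**2 - 77; no integer root y with |y| ≤ 4.
  x = -3: f_y(-3, y) = 3*y**2 + 4*y - 47; no integer root y with |y| ≤ 4.
  x = -2: f_y(-2, y) = 3*y**2 + 8*y - 21; no integer root y with |y| ≤ 4.
  x = -1: f_y(-1, y) = 3*y**2 + 12*y + 1; no integer root y with |y| ≤ 4.
  x = 0: f_y(0, y) = 3*y**2 + 16*y + 19; no integer root y with |y| ≤ 4.
  x = 1: f_y(1, y) = 3*y**2 + 20*y + 33; vanishes at y ∈ {-3}. (1, -3): f_x = 0, f = 0 — SINGULAR.
  x = 2: f_y(2, y) = 3*y**2 + 24*y + 43; no integer root y with |y| ≤ 4.
  x = 3: f_y(3, y) = 3*y**2 + 28*y + 49; no integer root y with |y| ≤ 4.
  x = 4: f_y(4, y) = 3*y**2 + 32*y + 51; no integer root y with |y| ≤ 4.
Only singular point on the grid: (1, -3).
Classify: substitute x = 1 + u, y = -3 + v and expand: f = -3*u**3 - 2*u**2*v + 2*u*v**2 + v**3 + v**2.
No constant or linear terms (consistent with a singular point). Quadratic part: v**2. Cubic part: -3*u**3 - 2*u**2*v + 2*u*v**2 + v**3.
The quadratic part v**2 is a perfect square, so there is a single (double) tangent line v = 0, i.e. y = -3. Restricting the cubic part to that line (v = 0) leaves -3*u**3 ≠ 0, so f is not divisible by v and the branch is v² ≈ 3*u**3 to lowest order — this is a cusp.
Classification: cusp.


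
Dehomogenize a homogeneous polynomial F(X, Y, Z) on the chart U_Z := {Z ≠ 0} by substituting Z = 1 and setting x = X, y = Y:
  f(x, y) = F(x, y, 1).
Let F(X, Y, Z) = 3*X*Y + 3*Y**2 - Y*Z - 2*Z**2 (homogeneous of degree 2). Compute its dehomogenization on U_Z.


f(x, y) = 3*x*y + 3*y**2 - y - 2

On U_Z we set Z = 1. Each monomial c·X^i·Y^j·Z^k in F becomes c·x^i·y^j·1^k = c·x^i·y^j.
Substituting Z = 1: F(X, Y, 1) = 3*x*y + 3*y**2 - y - 2.
Note: deg(f) ≤ deg(F) = 2; strict inequality happens when F is divisible by Z (lost terms).


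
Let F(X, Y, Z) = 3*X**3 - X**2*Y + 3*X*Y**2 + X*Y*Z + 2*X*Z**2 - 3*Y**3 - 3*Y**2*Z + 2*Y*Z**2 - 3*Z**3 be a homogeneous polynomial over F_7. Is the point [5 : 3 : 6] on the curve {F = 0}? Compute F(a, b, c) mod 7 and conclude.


F(5,3,6) ≡ 0 (mod 7); P is on the curve.

Evaluate F(5, 3, 6) term-by-term (mod 7).
  3*X**3 ↦ 3·125·1·1 = 375
  -X**2*Y ↦ -1·25·3·1 = -75
  3*X*Y**2 ↦ 3·5·9·1 = 135
  X*Y*Z ↦ 1·5·3·6 = 90
  2*X*Z**2 ↦ 2·5·1·36 = 360
  -3*Y**3 ↦ -3·1·27·1 = -81
  -3*Y**2*Z ↦ -3·1·9·6 = -162
  2*Y*Z**2 ↦ 2·1·3·36 = 216
  -3*Z**3 ↦ -3·1·1·216 = -648
Sum: F(5, 3, 6) = (375) + (-75) + (135) + (90) + (360) + (-81) + (-162) + (216) + (-648) = 210.
Reducing mod 7: 210 ≡ 0 (mod 7).
Since F(a, b, c) ≡ 0 (mod 7), P lies on the curve.


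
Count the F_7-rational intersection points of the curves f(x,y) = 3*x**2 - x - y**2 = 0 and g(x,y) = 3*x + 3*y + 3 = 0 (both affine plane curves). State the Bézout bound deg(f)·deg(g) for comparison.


Common zeros: ∅; count = 0; Bézout bound = 2.

deg(f) = 2, deg(g) = 1, so Bézout bound = 2.
Scan x ∈ F_7. For each x, list the y ∈ F_7 with f(x, y) ≡ 0 and those with g(x, y) ≡ 0 (mod 7); the common zeros in that column are the intersection.
  x = 0: f ≡ 0 at y ∈ {0}; g ≡ 0 at y ∈ {6}; common: ∅.
  x = 1: f ≡ 0 at y ∈ {3, 4}; g ≡ 0 at y ∈ {5}; common: ∅.
  x = 2: f ≡ 0 at y ∈ ∅; g ≡ 0 at y ∈ {4}; common: ∅.
  x = 3: f ≡ 0 at y ∈ ∅; g ≡ 0 at y ∈ {3}; common: ∅.
  x = 4: f ≡ 0 at y ∈ {3, 4}; g ≡ 0 at y ∈ {2}; common: ∅.
  x = 5: f ≡ 0 at y ∈ {0}; g ≡ 0 at y ∈ {1}; common: ∅.
  x = 6: f ≡ 0 at y ∈ {2, 5}; g ≡ 0 at y ∈ {0}; common: ∅.
Collecting: common zeros = ∅, so the count is 0.
Comparison with the Bézout bound: 0 ≤ 2 = deg(f)·deg(g), as expected for curves with no common component (the affine F_7-count falls short of the bound because intersections may lie at infinity, over extension fields, or carry multiplicity).


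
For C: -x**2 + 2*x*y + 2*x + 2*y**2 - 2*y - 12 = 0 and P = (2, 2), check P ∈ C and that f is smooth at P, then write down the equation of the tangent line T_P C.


Tangent line at P: 2*x + 10*y - 24 = 0.

Step 1: f(2, 2) = 0, so P lies on C.
Step 2: partial derivatives
  f_x(x, y) = -2*x + 2*y + 2, f_y(x, y) = 2*x + 4*y - 2.
  f_x(P) = 2, f_y(P) = 10 (gradient nonzero, so P is smooth).
Step 3: tangent line at P: 2·(x − 2) + 10·(y − 2) = 0.
Expanding: 2*x + 10*y - 24 = 0.


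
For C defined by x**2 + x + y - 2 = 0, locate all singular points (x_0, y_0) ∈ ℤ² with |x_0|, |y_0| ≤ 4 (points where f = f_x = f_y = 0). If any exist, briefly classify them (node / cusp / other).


No singular points in the scanned grid; C is smooth there.

Compute partial derivatives:
  f_x = 2*x + 1.
  f_y = 1.
f_y = 1 is a nonzero constant, so f_y never vanishes: no point (x, y) can satisfy f = f_x = f_y = 0. In particular no (x, y) ∈ {−4, ..., 4}² is singular; the curve is smooth.


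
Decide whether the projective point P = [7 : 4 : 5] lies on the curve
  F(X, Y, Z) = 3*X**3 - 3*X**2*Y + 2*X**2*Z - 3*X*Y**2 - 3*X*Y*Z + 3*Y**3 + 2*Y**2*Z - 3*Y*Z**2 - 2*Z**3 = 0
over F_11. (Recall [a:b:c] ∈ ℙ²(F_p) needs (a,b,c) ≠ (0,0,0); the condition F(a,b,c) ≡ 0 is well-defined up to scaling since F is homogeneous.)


F(7,4,5) ≡ 10 (mod 11); P is NOT on the curve.

Evaluate F(7, 4, 5) term-by-term (mod 11).
  3*X**3 ↦ 3·343·1·1 = 1029
  -3*X**2*Y ↦ -3·49·4·1 = -588
  2*X**2*Z ↦ 2·49·1·5 = 490
  -3*X*Y**2 ↦ -3·7·16·1 = -336
  -3*X*Y*Z ↦ -3·7·4·5 = -420
  3*Y**3 ↦ 3·1·64·1 = 192
  2*Y**2*Z ↦ 2·1·16·5 = 160
  -3*Y*Z**2 ↦ -3·1·4·25 = -300
  -2*Z**3 ↦ -2·1·1·125 = -250
Sum: F(7, 4, 5) = (1029) + (-588) + (490) + (-336) + (-420) + (192) + (160) + (-300) + (-250) = -23.
Reducing mod 11: -23 ≡ 10 (mod 11).
Since F(a, b, c) ≡ 10 ≠ 0 (mod 11), P does NOT lie on the curve.


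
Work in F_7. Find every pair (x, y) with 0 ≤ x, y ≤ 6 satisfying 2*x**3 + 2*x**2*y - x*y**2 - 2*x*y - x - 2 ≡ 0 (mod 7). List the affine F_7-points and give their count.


Affine F_7-points: {(2, 1), (3, 0), (3, 4), (4, 2), (4, 4), (6, 5)}; count = 6.

For each of the 49 pairs (x, y) ∈ F_7², evaluate f(x, y) mod 7. Record the zeros.
  x = 0: [0↦5, 1↦5, 2↦5, 3↦5, 4↦5, 5↦5, 6↦5]  zeros at y ∈ ∅
  x = 1: [0↦6, 1↦5, 2↦2, 3↦4, 4↦4, 5↦2, 6↦5]  zeros at y ∈ ∅
  x = 2: [0↦5, 1↦0, 2↦5, 3↦6, 4↦3, 5↦3, 6↦6]  zeros at y ∈ {1}
  x = 3: [0↦0, 1↦2, 2↦5, 3↦2, 4↦0, 5↦6, 6↦6]  zeros at y ∈ {0, 4}
  x = 4: [0↦3, 1↦2, 2↦0, 3↦4, 4↦0, 5↦2, 6↦3]  zeros at y ∈ {2, 4}
  x = 5: [0↦5, 1↦5, 2↦2, 3↦3, 4↦1, 5↦3, 6↦2]  zeros at y ∈ ∅
  x = 6: [0↦4, 1↦2, 2↦2, 3↦4, 4↦1, 5↦0, 6↦1]  zeros at y ∈ {5}
Collecting zeros: affine points = {(2, 1), (3, 0), (3, 4), (4, 2), (4, 4), (6, 5)}.
Total count |C(F_7)_aff| = 6.


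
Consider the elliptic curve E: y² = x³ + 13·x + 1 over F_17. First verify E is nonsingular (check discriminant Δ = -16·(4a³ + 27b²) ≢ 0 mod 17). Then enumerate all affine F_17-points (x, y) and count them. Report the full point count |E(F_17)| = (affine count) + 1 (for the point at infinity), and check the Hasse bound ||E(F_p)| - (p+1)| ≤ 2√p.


Affine points = {(0, 1), (0, 16), (1, 7), (1, 10), (2, 1), (2, 16), (3, 4), (3, 13), (4, 7), (4, 10), (5, 2), (5, 15), (10, 3), (10, 14), (11, 8), (11, 9), (12, 7), (12, 10), (13, 2), (13, 15), (15, 1), (15, 16), (16, 2), (16, 15)}; affine count = 24; |E(F_17)| = 25.

Discriminant check: Δ ∝ 4a³ + 27b² = 4·13³ + 27·1² = 4·2197 + 27·1 ≡ 9 (mod 17). Nonzero ⇒ E is nonsingular.
For each x ∈ F_17, compute rhs = x³ + 13·x + 1 mod 17, then count y ∈ F_17 with y² ≡ rhs.
  x = 0: rhs = 1, matching y values: 1, 16 (2 points).
  x = 1: rhs = 15, matching y values: 7, 10 (2 points).
  x = 2: rhs = 1, matching y values: 1, 16 (2 points).
  x = 3: rhs = 16, matching y values: 4, 13 (2 points).
  x = 4: rhs = 15, matching y values: 7, 10 (2 points).
  x = 5: rhs = 4, matching y values: 2, 15 (2 points).
  x = 6: rhs = 6, matching y values: none (0 points).
  x = 7: rhs = 10, matching y values: none (0 points).
  x = 8: rhs = 5, matching y values: none (0 points).
  x = 9: rhs = 14, matching y values: none (0 points).
  x = 10: rhs = 9, matching y values: 3, 14 (2 points).
  x = 11: rhs = 13, matching y values: 8, 9 (2 points).
  x = 12: rhs = 15, matching y values: 7, 10 (2 points).
  x = 13: rhs = 4, matching y values: 2, 15 (2 points).
  x = 14: rhs = 3, matching y values: none (0 points).
  x = 15: rhs = 1, matching y values: 1, 16 (2 points).
  x = 16: rhs = 4, matching y values: 2, 15 (2 points).
Total affine count: 24.
Full point count |E(F_17)| = 24 + 1 = 25.
Hasse bound: |25 − (17+1)| = |7| = 7 ≤ 2√17 ≈ 8.2462 ✓.


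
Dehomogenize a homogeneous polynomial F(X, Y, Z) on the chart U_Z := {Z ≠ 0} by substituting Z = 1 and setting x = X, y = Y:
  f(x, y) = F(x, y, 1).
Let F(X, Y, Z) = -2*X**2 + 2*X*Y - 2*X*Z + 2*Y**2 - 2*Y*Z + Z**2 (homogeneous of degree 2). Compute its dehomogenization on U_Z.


f(x, y) = -2*x**2 + 2*x*y - 2*x + 2*y**2 - 2*y + 1

On U_Z we set Z = 1. Each monomial c·X^i·Y^j·Z^k in F becomes c·x^i·y^j·1^k = c·x^i·y^j.
Substituting Z = 1: F(X, Y, 1) = -2*x**2 + 2*x*y - 2*x + 2*y**2 - 2*y + 1.
Note: deg(f) ≤ deg(F) = 2; strict inequality happens when F is divisible by Z (lost terms).


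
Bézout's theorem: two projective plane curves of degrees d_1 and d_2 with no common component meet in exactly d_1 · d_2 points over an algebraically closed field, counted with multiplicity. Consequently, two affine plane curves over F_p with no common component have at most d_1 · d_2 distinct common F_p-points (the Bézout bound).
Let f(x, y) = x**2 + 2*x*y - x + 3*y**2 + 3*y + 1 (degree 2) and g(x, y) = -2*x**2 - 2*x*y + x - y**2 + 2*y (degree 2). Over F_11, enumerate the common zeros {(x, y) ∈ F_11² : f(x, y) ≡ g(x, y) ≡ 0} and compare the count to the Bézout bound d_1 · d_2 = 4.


Common zeros: {(10, 3)}; count = 1; Bézout bound = 4.

deg(f) = 2, deg(g) = 2, so Bézout bound = 4.
Scan x ∈ F_11. For each x, list the y ∈ F_11 with f(x, y) ≡ 0 and those with g(x, y) ≡ 0 (mod 11); the common zeros in that column are the intersection.
  x = 0: f ≡ 0 at y ∈ ∅; g ≡ 0 at y ∈ {0, 2}; common: ∅.
  x = 1: f ≡ 0 at y ∈ ∅; g ≡ 0 at y ∈ ∅; common: ∅.
  x = 2: f ≡ 0 at y ∈ ∅; g ≡ 0 at y ∈ ∅; common: ∅.
  x = 3: f ≡ 0 at y ∈ ∅; g ≡ 0 at y ∈ {9}; common: ∅.
  x = 4: f ≡ 0 at y ∈ {5, 6}; g ≡ 0 at y ∈ {2, 3}; common: ∅.
  x = 5: f ≡ 0 at y ∈ {4, 10}; g ≡ 0 at y ∈ {5, 9}; common: ∅.
  x = 6: f ≡ 0 at y ∈ ∅; g ≡ 0 at y ∈ {0, 1}; common: ∅.
  x = 7: f ≡ 0 at y ∈ {3, 6}; g ≡ 0 at y ∈ {5}; common: ∅.
  x = 8: f ≡ 0 at y ∈ ∅; g ≡ 0 at y ∈ ∅; common: ∅.
  x = 9: f ≡ 0 at y ∈ {5, 10}; g ≡ 0 at y ∈ ∅; common: ∅.
  x = 10: f ≡ 0 at y ∈ {3, 4}; g ≡ 0 at y ∈ {1, 3}; common: {3}.
Collecting: common zeros = {(10, 3)}, so the count is 1.
Comparison with the Bézout bound: 1 ≤ 4 = deg(f)·deg(g), as expected for curves with no common component (the affine F_11-count falls short of the bound because intersections may lie at infinity, over extension fields, or carry multiplicity).


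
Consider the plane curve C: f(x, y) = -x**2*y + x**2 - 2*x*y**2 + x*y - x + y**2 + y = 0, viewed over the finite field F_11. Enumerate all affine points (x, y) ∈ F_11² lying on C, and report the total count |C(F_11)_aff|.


Affine F_11-points: {(0, 0), (0, 10), (1, 0), (1, 1), (2, 8), (2, 10), (5, 6), (5, 9), (6, 9), (7, 3), (7, 4), (8, 5), (8, 6), (9, 4), (9, 8)}; count = 15.

For each of the 121 pairs (x, y) ∈ F_11², evaluate f(x, y) mod 11. Record the zeros.
  x = 0: [0↦0, 1↦2, 2↦6, 3↦1, 4↦9, 5↦8, 6↦9, 7↦1, 8↦6, 9↦2, 10↦0]  zeros at y ∈ {0, 10}
  x = 1: [0↦0, 1↦0, 2↦9, 3↦5, 4↦10, 5↦2, 6↦3, 7↦2, 8↦10, 9↦5, 10↦9]  zeros at y ∈ {0, 1}
  x = 2: [0↦2, 1↦9, 2↦10, 3↦5, 4↦5, 5↦10, 6↦9, 7↦2, 8↦0, 9↦3, 10↦0]  zeros at y ∈ {8, 10}
  x = 3: [0↦6, 1↦7, 2↦9, 3↦1, 4↦5, 5↦10, 6↦5, 7↦1, 8↦9, 9↦7, 10↦6]  zeros at y ∈ ∅
  x = 4: [0↦1, 1↦5, 2↦6, 3↦4, 4↦10, 5↦2, 6↦2, 7↦10, 8↦4, 9↦6, 10↦5]  zeros at y ∈ ∅
  x = 5: [0↦9, 1↦3, 2↦1, 3↦3, 4↦9, 5↦8, 6↦0, 7↦7, 8↦7, 9↦0, 10↦8]  zeros at y ∈ {6, 9}
  x = 6: [0↦8, 1↦1, 2↦5, 3↦9, 4↦2, 5↦6, 6↦10, 7↦3, 8↦7, 9↦0, 10↦4]  zeros at y ∈ {9}
  x = 7: [0↦9, 1↦10, 2↦7, 3↦0, 4↦0, 5↦7, 6↦10, 7↦9, 8↦4, 9↦6, 10↦4]  zeros at y ∈ {3, 4}
  x = 8: [0↦1, 1↦8, 2↦7, 3↦9, 4↦3, 5↦0, 6↦0, 7↦3, 8↦9, 9↦7, 10↦8]  zeros at y ∈ {5, 6}
  x = 9: [0↦6, 1↦6, 2↦5, 3↦3, 4↦0, 5↦7, 6↦2, 7↦7, 8↦0, 9↦3, 10↦5]  zeros at y ∈ {4, 8}
  x = 10: [0↦2, 1↦4, 2↦1, 3↦4, 4↦2, 5↦6, 6↦5, 7↦10, 8↦10, 9↦5, 10↦6]  zeros at y ∈ ∅
Collecting zeros: affine points = {(0, 0), (0, 10), (1, 0), (1, 1), (2, 8), (2, 10), (5, 6), (5, 9), (6, 9), (7, 3), (7, 4), (8, 5), (8, 6), (9, 4), (9, 8)}.
Total count |C(F_11)_aff| = 15.


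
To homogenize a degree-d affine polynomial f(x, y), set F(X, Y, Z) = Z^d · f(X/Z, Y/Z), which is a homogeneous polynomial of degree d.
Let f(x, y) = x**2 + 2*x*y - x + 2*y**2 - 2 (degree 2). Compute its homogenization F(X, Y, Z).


F(X, Y, Z) = X**2 + 2*X*Y - X*Z + 2*Y**2 - 2*Z**2

deg(f) = 2.
Substitute x = X/Z, y = Y/Z into f, then multiply by Z^2.
  monomial 1·x^2·y^0 ↦ 1·X^2·Y^0·Z^0.
  monomial 2·x^1·y^1 ↦ 2·X^1·Y^1·Z^0.
  monomial -1·x^1·y^0 ↦ -1·X^1·Y^0·Z^1.
  monomial 2·x^0·y^2 ↦ 2·X^0·Y^2·Z^0.
  monomial -2·x^0·y^0 ↦ -2·X^0·Y^0·Z^2.
Collecting: F(X, Y, Z) = X**2 + 2*X*Y - X*Z + 2*Y**2 - 2*Z**2.


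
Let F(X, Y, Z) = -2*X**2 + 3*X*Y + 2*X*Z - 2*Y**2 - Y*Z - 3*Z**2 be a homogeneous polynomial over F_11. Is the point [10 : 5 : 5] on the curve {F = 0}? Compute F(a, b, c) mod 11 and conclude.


F(10,5,5) ≡ 10 (mod 11); P is NOT on the curve.

Evaluate F(10, 5, 5) term-by-term (mod 11).
  -2*X**2 ↦ -2·100·1·1 = -200
  3*X*Y ↦ 3·10·5·1 = 150
  2*X*Z ↦ 2·10·1·5 = 100
  -2*Y**2 ↦ -2·1·25·1 = -50
  -Y*Z ↦ -1·1·5·5 = -25
  -3*Z**2 ↦ -3·1·1·25 = -75
Sum: F(10, 5, 5) = (-200) + (150) + (100) + (-50) + (-25) + (-75) = -100.
Reducing mod 11: -100 ≡ 10 (mod 11).
Since F(a, b, c) ≡ 10 ≠ 0 (mod 11), P does NOT lie on the curve.


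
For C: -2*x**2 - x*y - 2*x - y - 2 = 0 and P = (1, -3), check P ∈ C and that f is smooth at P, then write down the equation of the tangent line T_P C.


Tangent line at P: -3*x - 2*y - 3 = 0.

Step 1: f(1, -3) = 0, so P lies on C.
Step 2: partial derivatives
  f_x(x, y) = -4*x - y - 2, f_y(x, y) = -x - 1.
  f_x(P) = -3, f_y(P) = -2 (gradient nonzero, so P is smooth).
Step 3: tangent line at P: -3·(x − 1) + -2·(y − -3) = 0.
Expanding: -3*x - 2*y - 3 = 0.


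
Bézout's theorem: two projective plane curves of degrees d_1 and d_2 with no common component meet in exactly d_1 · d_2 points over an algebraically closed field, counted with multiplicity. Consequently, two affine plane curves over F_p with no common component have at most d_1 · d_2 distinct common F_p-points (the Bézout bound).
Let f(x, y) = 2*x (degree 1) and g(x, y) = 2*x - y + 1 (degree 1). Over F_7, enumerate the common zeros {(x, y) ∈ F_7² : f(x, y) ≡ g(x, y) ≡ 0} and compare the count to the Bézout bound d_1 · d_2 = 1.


Common zeros: {(0, 1)}; count = 1; Bézout bound = 1.

deg(f) = 1, deg(g) = 1, so Bézout bound = 1.
Scan x ∈ F_7. For each x, list the y ∈ F_7 with f(x, y) ≡ 0 and those with g(x, y) ≡ 0 (mod 7); the common zeros in that column are the intersection.
  x = 0: f ≡ 0 at y ∈ {0, 1, 2, 3, 4, 5, 6}; g ≡ 0 at y ∈ {1}; common: {1}.
  x = 1: f ≡ 0 at y ∈ ∅; g ≡ 0 at y ∈ {3}; common: ∅.
  x = 2: f ≡ 0 at y ∈ ∅; g ≡ 0 at y ∈ {5}; common: ∅.
  x = 3: f ≡ 0 at y ∈ ∅; g ≡ 0 at y ∈ {0}; common: ∅.
  x = 4: f ≡ 0 at y ∈ ∅; g ≡ 0 at y ∈ {2}; common: ∅.
  x = 5: f ≡ 0 at y ∈ ∅; g ≡ 0 at y ∈ {4}; common: ∅.
  x = 6: f ≡ 0 at y ∈ ∅; g ≡ 0 at y ∈ {6}; common: ∅.
Collecting: common zeros = {(0, 1)}, so the count is 1.
Comparison with the Bézout bound: 1 ≤ 1 = deg(f)·deg(g), as expected for curves with no common component (the bound is attained).


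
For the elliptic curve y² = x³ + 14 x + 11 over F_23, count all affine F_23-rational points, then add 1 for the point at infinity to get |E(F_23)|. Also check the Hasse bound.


Affine points = {(1, 7), (1, 16), (2, 1), (2, 22), (4, 4), (4, 19), (6, 9), (6, 14), (10, 1), (10, 22), (11, 1), (11, 22), (15, 10), (15, 13), (18, 0), (19, 11), (19, 12)}; affine count = 17; |E(F_23)| = 18.

Discriminant check: Δ ∝ 4a³ + 27b² = 4·14³ + 27·11² = 4·2744 + 27·121 ≡ 6 (mod 23). Nonzero ⇒ E is nonsingular.
For each x ∈ F_23, compute rhs = x³ + 14·x + 11 mod 23, then count y ∈ F_23 with y² ≡ rhs.
  x = 0: rhs = 11, matching y values: none (0 points).
  x = 1: rhs = 3, matching y values: 7, 16 (2 points).
  x = 2: rhs = 1, matching y values: 1, 22 (2 points).
  x = 3: rhs = 11, matching y values: none (0 points).
  x = 4: rhs = 16, matching y values: 4, 19 (2 points).
  x = 5: rhs = 22, matching y values: none (0 points).
  x = 6: rhs = 12, matching y values: 9, 14 (2 points).
  x = 7: rhs = 15, matching y values: none (0 points).
  x = 8: rhs = 14, matching y values: none (0 points).
  x = 9: rhs = 15, matching y values: none (0 points).
  x = 10: rhs = 1, matching y values: 1, 22 (2 points).
  x = 11: rhs = 1, matching y values: 1, 22 (2 points).
  x = 12: rhs = 21, matching y values: none (0 points).
  x = 13: rhs = 21, matching y values: none (0 points).
  x = 14: rhs = 7, matching y values: none (0 points).
  x = 15: rhs = 8, matching y values: 10, 13 (2 points).
  x = 16: rhs = 7, matching y values: none (0 points).
  x = 17: rhs = 10, matching y values: none (0 points).
  x = 18: rhs = 0, matching y values: 0 (1 points).
  x = 19: rhs = 6, matching y values: 11, 12 (2 points).
  x = 20: rhs = 11, matching y values: none (0 points).
  x = 21: rhs = 21, matching y values: none (0 points).
  x = 22: rhs = 19, matching y values: none (0 points).
Total affine count: 17.
Full point count |E(F_23)| = 17 + 1 = 18.
Hasse bound: |18 − (23+1)| = |-6| = 6 ≤ 2√23 ≈ 9.5917 ✓.


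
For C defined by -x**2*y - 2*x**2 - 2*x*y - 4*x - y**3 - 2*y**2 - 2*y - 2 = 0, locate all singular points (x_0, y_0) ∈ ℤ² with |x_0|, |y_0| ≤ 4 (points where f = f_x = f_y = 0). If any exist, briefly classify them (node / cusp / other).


Singular points: {(-1, -1)}; classification: node.

Compute partial derivatives:
  f_x = -2*x*y - 4*x - 2*y - 4.
  f_y = -x**2 - 2*x - 3*y**2 - 4*y - 2.
Scan x_0 ∈ {−4, ..., 4}. For each x_0, f_y(x_0, y) is a polynomial in y; find its integer roots y ∈ {−4, ..., 4}, then test f_x and f at those candidates.
  x = -4: f_y(-4, y) = -3*y**2 - 4*y - 10; no integer root y with |y| ≤ 4.
  x = -3: f_y(-3, y) = -3*y**2 - 4*y - 5; no integer root y with |y| ≤ 4.
  x = -2: f_y(-2, y) = -3*y**2 - 4*y - 2; no integer root y with |y| ≤ 4.
  x = -1: f_y(-1, y) = -3*y**2 - 4*y - 1; vanishes at y ∈ {-1}. (-1, -1): f_x = 0, f = 0 — SINGULAR.
  x = 0: f_y(0, y) = -3*y**2 - 4*y - 2; no integer root y with |y| ≤ 4.
  x = 1: f_y(1, y) = -3*y**2 - 4*y - 5; no integer root y with |y| ≤ 4.
  x = 2: f_y(2, y) = -3*y**2 - 4*y - 10; no integer root y with |y| ≤ 4.
  x = 3: f_y(3, y) = -3*y**2 - 4*y - 17; no integer root y with |y| ≤ 4.
  x = 4: f_y(4, y) = -3*y**2 - 4*y - 26; no integer root y with |y| ≤ 4.
Only singular point on the grid: (-1, -1).
Classify: substitute x = -1 + u, y = -1 + v and expand: f = -u**2*v - u**2 - v**3 + v**2.
No constant or linear terms (consistent with a singular point). Quadratic part: -u**2 + v**2. Cubic part: -u**2*v - v**3.
The quadratic part v**2 - u**2 = (v − u)(v + u) splits into two distinct linear factors, so there are two distinct tangent lines y − -1 = ±(x − -1) — this is a node (ordinary double point).
Classification: node.


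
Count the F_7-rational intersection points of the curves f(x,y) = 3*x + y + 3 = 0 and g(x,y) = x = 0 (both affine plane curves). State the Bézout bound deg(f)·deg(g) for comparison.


Common zeros: {(0, 4)}; count = 1; Bézout bound = 1.

deg(f) = 1, deg(g) = 1, so Bézout bound = 1.
Scan x ∈ F_7. For each x, list the y ∈ F_7 with f(x, y) ≡ 0 and those with g(x, y) ≡ 0 (mod 7); the common zeros in that column are the intersection.
  x = 0: f ≡ 0 at y ∈ {4}; g ≡ 0 at y ∈ {0, 1, 2, 3, 4, 5, 6}; common: {4}.
  x = 1: f ≡ 0 at y ∈ {1}; g ≡ 0 at y ∈ ∅; common: ∅.
  x = 2: f ≡ 0 at y ∈ {5}; g ≡ 0 at y ∈ ∅; common: ∅.
  x = 3: f ≡ 0 at y ∈ {2}; g ≡ 0 at y ∈ ∅; common: ∅.
  x = 4: f ≡ 0 at y ∈ {6}; g ≡ 0 at y ∈ ∅; common: ∅.
  x = 5: f ≡ 0 at y ∈ {3}; g ≡ 0 at y ∈ ∅; common: ∅.
  x = 6: f ≡ 0 at y ∈ {0}; g ≡ 0 at y ∈ ∅; common: ∅.
Collecting: common zeros = {(0, 4)}, so the count is 1.
Comparison with the Bézout bound: 1 ≤ 1 = deg(f)·deg(g), as expected for curves with no common component (the bound is attained).


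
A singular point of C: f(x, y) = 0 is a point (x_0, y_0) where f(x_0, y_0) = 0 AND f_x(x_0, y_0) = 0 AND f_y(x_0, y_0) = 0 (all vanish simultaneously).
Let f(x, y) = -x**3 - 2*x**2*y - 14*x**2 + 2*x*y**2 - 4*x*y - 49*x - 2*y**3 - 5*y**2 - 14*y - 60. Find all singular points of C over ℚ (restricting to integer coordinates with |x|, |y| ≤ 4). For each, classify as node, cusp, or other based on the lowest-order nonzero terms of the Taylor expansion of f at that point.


Singular points: {(-3, -2)}; classification: node.

Compute partial derivatives:
  f_x = -3*x**2 - 4*x*y - 28*x + 2*y**2 - 4*y - 49.
  f_y = -2*x**2 + 4*x*y - 4*x - 6*y**2 - 10*y - 14.
Scan x_0 ∈ {−4, ..., 4}. For each x_0, f_y(x_0, y) is a polynomial in y; find its integer roots y ∈ {−4, ..., 4}, then test f_x and f at those candidates.
  x = -4: f_y(-4, y) = -6*y**2 - 26*y - 30; no integer root y with |y| ≤ 4.
  x = -3: f_y(-3, y) = -6*y**2 - 22*y - 20; vanishes at y ∈ {-2}. (-3, -2): f_x = 0, f = 0 — SINGULAR.
  x = -2: f_y(-2, y) = -6*y**2 - 18*y - 14; no integer root y with |y| ≤ 4.
  x = -1: f_y(-1, y) = -6*y**2 - 14*y - 12; no integer root y with |y| ≤ 4.
  x = 0: f_y(0, y) = -6*y**2 - 10*y - 14; no integer root y with |y| ≤ 4.
  x = 1: f_y(1, y) = -6*y**2 - 6*y - 20; no integer root y with |y| ≤ 4.
  x = 2: f_y(2, y) = -6*y**2 - 2*y - 30; no integer root y with |y| ≤ 4.
  x = 3: f_y(3, y) = -6*y**2 + 2*y - 44; no integer root y with |y| ≤ 4.
  x = 4: f_y(4, y) = -6*y**2 + 6*y - 62; no integer root y with |y| ≤ 4.
Only singular point on the grid: (-3, -2).
Classify: substitute x = -3 + u, y = -2 + v and expand: f = -u**3 - 2*u**2*v - u**2 + 2*u*v**2 - 2*v**3 + v**2.
No constant or linear terms (consistent with a singular point). Quadratic part: -u**2 + v**2. Cubic part: -u**3 - 2*u**2*v + 2*u*v**2 - 2*v**3.
The quadratic part v**2 - u**2 = (v − u)(v + u) splits into two distinct linear factors, so there are two distinct tangent lines y − -2 = ±(x − -3) — this is a node (ordinary double point).
Classification: node.


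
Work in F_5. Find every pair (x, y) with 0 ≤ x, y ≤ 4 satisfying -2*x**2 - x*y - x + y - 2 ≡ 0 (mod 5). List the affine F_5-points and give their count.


Affine F_5-points: {(0, 2), (1, 0), (1, 1), (1, 2), (1, 3), (1, 4), (2, 3), (3, 1), (4, 4)}; count = 9.

For each of the 25 pairs (x, y) ∈ F_5², evaluate f(x, y) mod 5. Record the zeros.
  x = 0: [0↦3, 1↦4, 2↦0, 3↦1, 4↦2]  zeros at y ∈ {2}
  x = 1: [0↦0, 1↦0, 2↦0, 3↦0, 4↦0]  zeros at y ∈ {0, 1, 2, 3, 4}
  x = 2: [0↦3, 1↦2, 2↦1, 3↦0, 4↦4]  zeros at y ∈ {3}
  x = 3: [0↦2, 1↦0, 2↦3, 3↦1, 4↦4]  zeros at y ∈ {1}
  x = 4: [0↦2, 1↦4, 2↦1, 3↦3, 4↦0]  zeros at y ∈ {4}
Collecting zeros: affine points = {(0, 2), (1, 0), (1, 1), (1, 2), (1, 3), (1, 4), (2, 3), (3, 1), (4, 4)}.
Total count |C(F_5)_aff| = 9.


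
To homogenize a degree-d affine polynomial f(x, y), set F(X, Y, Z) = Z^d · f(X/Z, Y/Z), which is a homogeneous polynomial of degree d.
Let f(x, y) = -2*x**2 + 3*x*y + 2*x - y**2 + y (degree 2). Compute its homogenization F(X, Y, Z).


F(X, Y, Z) = -2*X**2 + 3*X*Y + 2*X*Z - Y**2 + Y*Z

deg(f) = 2.
Substitute x = X/Z, y = Y/Z into f, then multiply by Z^2.
  monomial -2·x^2·y^0 ↦ -2·X^2·Y^0·Z^0.
  monomial 3·x^1·y^1 ↦ 3·X^1·Y^1·Z^0.
  monomial 2·x^1·y^0 ↦ 2·X^1·Y^0·Z^1.
  monomial -1·x^0·y^2 ↦ -1·X^0·Y^2·Z^0.
  monomial 1·x^0·y^1 ↦ 1·X^0·Y^1·Z^1.
Collecting: F(X, Y, Z) = -2*X**2 + 3*X*Y + 2*X*Z - Y**2 + Y*Z.


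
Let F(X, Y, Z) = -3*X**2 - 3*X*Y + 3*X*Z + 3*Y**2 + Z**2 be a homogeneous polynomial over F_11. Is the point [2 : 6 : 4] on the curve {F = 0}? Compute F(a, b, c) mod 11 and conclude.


F(2,6,4) ≡ 1 (mod 11); P is NOT on the curve.

Evaluate F(2, 6, 4) term-by-term (mod 11).
  -3*X**2 ↦ -3·4·1·1 = -12
  -3*X*Y ↦ -3·2·6·1 = -36
  3*X*Z ↦ 3·2·1·4 = 24
  3*Y**2 ↦ 3·1·36·1 = 108
  Z**2 ↦ 1·1·1·16 = 16
Sum: F(2, 6, 4) = (-12) + (-36) + (24) + (108) + (16) = 100.
Reducing mod 11: 100 ≡ 1 (mod 11).
Since F(a, b, c) ≡ 1 ≠ 0 (mod 11), P does NOT lie on the curve.


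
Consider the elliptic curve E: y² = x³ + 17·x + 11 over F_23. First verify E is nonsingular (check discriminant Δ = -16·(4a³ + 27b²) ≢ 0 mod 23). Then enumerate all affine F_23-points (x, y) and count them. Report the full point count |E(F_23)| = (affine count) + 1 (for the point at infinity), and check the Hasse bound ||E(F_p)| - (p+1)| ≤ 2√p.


Affine points = {(1, 11), (1, 12), (7, 6), (7, 17), (10, 10), (10, 13), (14, 7), (14, 16), (16, 3), (16, 20), (18, 10), (18, 13), (20, 5), (20, 18), (22, 4), (22, 19)}; affine count = 16; |E(F_23)| = 17.

Discriminant check: Δ ∝ 4a³ + 27b² = 4·17³ + 27·11² = 4·4913 + 27·121 ≡ 11 (mod 23). Nonzero ⇒ E is nonsingular.
For each x ∈ F_23, compute rhs = x³ + 17·x + 11 mod 23, then count y ∈ F_23 with y² ≡ rhs.
  x = 0: rhs = 11, matching y values: none (0 points).
  x = 1: rhs = 6, matching y values: 11, 12 (2 points).
  x = 2: rhs = 7, matching y values: none (0 points).
  x = 3: rhs = 20, matching y values: none (0 points).
  x = 4: rhs = 5, matching y values: none (0 points).
  x = 5: rhs = 14, matching y values: none (0 points).
  x = 6: rhs = 7, matching y values: none (0 points).
  x = 7: rhs = 13, matching y values: 6, 17 (2 points).
  x = 8: rhs = 15, matching y values: none (0 points).
  x = 9: rhs = 19, matching y values: none (0 points).
  x = 10: rhs = 8, matching y values: 10, 13 (2 points).
  x = 11: rhs = 11, matching y values: none (0 points).
  x = 12: rhs = 11, matching y values: none (0 points).
  x = 13: rhs = 14, matching y values: none (0 points).
  x = 14: rhs = 3, matching y values: 7, 16 (2 points).
  x = 15: rhs = 7, matching y values: none (0 points).
  x = 16: rhs = 9, matching y values: 3, 20 (2 points).
  x = 17: rhs = 15, matching y values: none (0 points).
  x = 18: rhs = 8, matching y values: 10, 13 (2 points).
  x = 19: rhs = 17, matching y values: none (0 points).
  x = 20: rhs = 2, matching y values: 5, 18 (2 points).
  x = 21: rhs = 15, matching y values: none (0 points).
  x = 22: rhs = 16, matching y values: 4, 19 (2 points).
Total affine count: 16.
Full point count |E(F_23)| = 16 + 1 = 17.
Hasse bound: |17 − (23+1)| = |-7| = 7 ≤ 2√23 ≈ 9.5917 ✓.


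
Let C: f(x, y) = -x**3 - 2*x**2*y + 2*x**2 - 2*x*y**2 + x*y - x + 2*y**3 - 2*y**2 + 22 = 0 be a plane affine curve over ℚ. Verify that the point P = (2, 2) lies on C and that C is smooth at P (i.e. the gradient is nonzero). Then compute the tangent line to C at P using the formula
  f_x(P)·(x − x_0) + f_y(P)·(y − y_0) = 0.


Tangent line at P: -27*x - 6*y + 66 = 0.

Step 1: f(2, 2) = 0, so P lies on C.
Step 2: partial derivatives
  f_x(x, y) = -3*x**2 - 4*x*y + 4*x - 2*y**2 + y - 1, f_y(x, y) = -2*x**2 - 4*x*y + x + 6*y**2 - 4*y.
  f_x(P) = -27, f_y(P) = -6 (gradient nonzero, so P is smooth).
Step 3: tangent line at P: -27·(x − 2) + -6·(y − 2) = 0.
Expanding: -27*x - 6*y + 66 = 0.


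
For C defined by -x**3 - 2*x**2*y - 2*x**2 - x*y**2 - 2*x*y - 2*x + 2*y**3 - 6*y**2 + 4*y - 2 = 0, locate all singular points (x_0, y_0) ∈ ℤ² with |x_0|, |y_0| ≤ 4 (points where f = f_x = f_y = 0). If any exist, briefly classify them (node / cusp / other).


Singular points: {(-1, 1)}; classification: node.

Compute partial derivatives:
  f_x = -3*x**2 - 4*x*y - 4*x - y**2 - 2*y - 2.
  f_y = -2*x**2 - 2*x*y - 2*x + 6*y**2 - 12*y + 4.
Scan x_0 ∈ {−4, ..., 4}. For each x_0, f_y(x_0, y) is a polynomial in y; find its integer roots y ∈ {−4, ..., 4}, then test f_x and f at those candidates.
  x = -4: f_y(-4, y) = 6*y**2 - 4*y - 20; no integer root y with |y| ≤ 4.
  x = -3: f_y(-3, y) = 6*y**2 - 6*y - 8; no integer root y with |y| ≤ 4.
  x = -2: f_y(-2, y) = 6*y**2 - 8*y; vanishes at y ∈ {0}. (-2, 0): f_x = -6 ≠ 0.
  x = -1: f_y(-1, y) = 6*y**2 - 10*y + 4; vanishes at y ∈ {1}. (-1, 1): f_x = 0, f = 0 — SINGULAR.
  x = 0: f_y(0, y) = 6*y**2 - 12*y + 4; no integer root y with |y| ≤ 4.
  x = 1: f_y(1, y) = 6*y**2 - 14*y; vanishes at y ∈ {0}. (1, 0): f_x = -9 ≠ 0.
  x = 2: f_y(2, y) = 6*y**2 - 16*y - 8; no integer root y with |y| ≤ 4.
  x = 3: f_y(3, y) = 6*y**2 - 18*y - 20; no integer root y with |y| ≤ 4.
  x = 4: f_y(4, y) = 6*y**2 - 20*y - 36; no integer root y with |y| ≤ 4.
Only singular point on the grid: (-1, 1).
Classify: substitute x = -1 + u, y = 1 + v and expand: f = -u**3 - 2*u**2*v - u**2 - u*v**2 + 2*v**3 + v**2.
No constant or linear terms (consistent with a singular point). Quadratic part: -u**2 + v**2. Cubic part: -u**3 - 2*u**2*v - u*v**2 + 2*v**3.
The quadratic part v**2 - u**2 = (v − u)(v + u) splits into two distinct linear factors, so there are two distinct tangent lines y − 1 = ±(x − -1) — this is a node (ordinary double point).
Classification: node.


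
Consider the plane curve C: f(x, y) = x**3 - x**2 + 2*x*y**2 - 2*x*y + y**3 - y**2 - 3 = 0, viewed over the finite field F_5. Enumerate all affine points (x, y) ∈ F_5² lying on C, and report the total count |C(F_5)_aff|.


Affine F_5-points: {(0, 3), (0, 4), (1, 2), (3, 0), (3, 1), (3, 4), (4, 0), (4, 1), (4, 2)}; count = 9.

For each of the 25 pairs (x, y) ∈ F_5², evaluate f(x, y) mod 5. Record the zeros.
  x = 0: [0↦2, 1↦2, 2↦1, 3↦0, 4↦0]  zeros at y ∈ {3, 4}
  x = 1: [0↦2, 1↦2, 2↦0, 3↦2, 4↦4]  zeros at y ∈ {2}
  x = 2: [0↦1, 1↦1, 2↦3, 3↦3, 4↦2]  zeros at y ∈ ∅
  x = 3: [0↦0, 1↦0, 2↦1, 3↦4, 4↦0]  zeros at y ∈ {0, 1, 4}
  x = 4: [0↦0, 1↦0, 2↦0, 3↦1, 4↦4]  zeros at y ∈ {0, 1, 2}
Collecting zeros: affine points = {(0, 3), (0, 4), (1, 2), (3, 0), (3, 1), (3, 4), (4, 0), (4, 1), (4, 2)}.
Total count |C(F_5)_aff| = 9.


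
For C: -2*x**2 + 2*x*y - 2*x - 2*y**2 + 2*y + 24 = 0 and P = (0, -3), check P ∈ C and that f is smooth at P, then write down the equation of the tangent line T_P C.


Tangent line at P: -8*x + 14*y + 42 = 0.

Step 1: f(0, -3) = 0, so P lies on C.
Step 2: partial derivatives
  f_x(x, y) = -4*x + 2*y - 2, f_y(x, y) = 2*x - 4*y + 2.
  f_x(P) = -8, f_y(P) = 14 (gradient nonzero, so P is smooth).
Step 3: tangent line at P: -8·(x − 0) + 14·(y − -3) = 0.
Expanding: -8*x + 14*y + 42 = 0.


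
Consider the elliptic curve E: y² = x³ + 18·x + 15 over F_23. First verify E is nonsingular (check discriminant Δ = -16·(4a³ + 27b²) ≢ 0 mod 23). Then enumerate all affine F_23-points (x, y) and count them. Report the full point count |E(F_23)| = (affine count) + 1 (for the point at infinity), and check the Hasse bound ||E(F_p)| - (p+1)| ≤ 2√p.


Affine points = {(2, 6), (2, 17), (3, 2), (3, 21), (4, 6), (4, 17), (5, 0), (7, 1), (7, 22), (8, 2), (8, 21), (9, 3), (9, 20), (11, 7), (11, 16), (12, 2), (12, 21), (13, 10), (13, 13), (15, 7), (15, 16), (16, 11), (16, 12), (17, 6), (17, 17), (20, 7), (20, 16)}; affine count = 27; |E(F_23)| = 28.

Discriminant check: Δ ∝ 4a³ + 27b² = 4·18³ + 27·15² = 4·5832 + 27·225 ≡ 9 (mod 23). Nonzero ⇒ E is nonsingular.
For each x ∈ F_23, compute rhs = x³ + 18·x + 15 mod 23, then count y ∈ F_23 with y² ≡ rhs.
  x = 0: rhs = 15, matching y values: none (0 points).
  x = 1: rhs = 11, matching y values: none (0 points).
  x = 2: rhs = 13, matching y values: 6, 17 (2 points).
  x = 3: rhs = 4, matching y values: 2, 21 (2 points).
  x = 4: rhs = 13, matching y values: 6, 17 (2 points).
  x = 5: rhs = 0, matching y values: 0 (1 points).
  x = 6: rhs = 17, matching y values: none (0 points).
  x = 7: rhs = 1, matching y values: 1, 22 (2 points).
  x = 8: rhs = 4, matching y values: 2, 21 (2 points).
  x = 9: rhs = 9, matching y values: 3, 20 (2 points).
  x = 10: rhs = 22, matching y values: none (0 points).
  x = 11: rhs = 3, matching y values: 7, 16 (2 points).
  x = 12: rhs = 4, matching y values: 2, 21 (2 points).
  x = 13: rhs = 8, matching y values: 10, 13 (2 points).
  x = 14: rhs = 21, matching y values: none (0 points).
  x = 15: rhs = 3, matching y values: 7, 16 (2 points).
  x = 16: rhs = 6, matching y values: 11, 12 (2 points).
  x = 17: rhs = 13, matching y values: 6, 17 (2 points).
  x = 18: rhs = 7, matching y values: none (0 points).
  x = 19: rhs = 17, matching y values: none (0 points).
  x = 20: rhs = 3, matching y values: 7, 16 (2 points).
  x = 21: rhs = 17, matching y values: none (0 points).
  x = 22: rhs = 19, matching y values: none (0 points).
Total affine count: 27.
Full point count |E(F_23)| = 27 + 1 = 28.
Hasse bound: |28 − (23+1)| = |4| = 4 ≤ 2√23 ≈ 9.5917 ✓.


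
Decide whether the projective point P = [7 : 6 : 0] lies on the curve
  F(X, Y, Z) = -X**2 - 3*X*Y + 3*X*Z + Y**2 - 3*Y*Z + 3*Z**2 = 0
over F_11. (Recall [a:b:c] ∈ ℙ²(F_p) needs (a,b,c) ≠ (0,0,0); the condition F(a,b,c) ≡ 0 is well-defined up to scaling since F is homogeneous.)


F(7,6,0) ≡ 4 (mod 11); P is NOT on the curve.

Evaluate F(7, 6, 0) term-by-term (mod 11).
  -X**2 ↦ -1·49·1·1 = -49
  -3*X*Y ↦ -3·7·6·1 = -126
  3*X*Z ↦ 3·7·1·0 = 0
  Y**2 ↦ 1·1·36·1 = 36
  -3*Y*Z ↦ -3·1·6·0 = 0
  3*Z**2 ↦ 3·1·1·0 = 0
Sum: F(7, 6, 0) = (-49) + (-126) + (0) + (36) + (0) + (0) = -139.
Reducing mod 11: -139 ≡ 4 (mod 11).
Since F(a, b, c) ≡ 4 ≠ 0 (mod 11), P does NOT lie on the curve.


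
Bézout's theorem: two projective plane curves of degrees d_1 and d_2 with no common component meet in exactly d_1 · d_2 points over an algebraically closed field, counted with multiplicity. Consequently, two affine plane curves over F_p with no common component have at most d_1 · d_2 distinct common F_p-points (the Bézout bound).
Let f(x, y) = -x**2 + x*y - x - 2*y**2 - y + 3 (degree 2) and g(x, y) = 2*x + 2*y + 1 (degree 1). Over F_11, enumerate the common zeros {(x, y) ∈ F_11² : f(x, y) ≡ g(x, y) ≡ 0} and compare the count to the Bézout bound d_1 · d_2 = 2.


Common zeros: ∅; count = 0; Bézout bound = 2.

deg(f) = 2, deg(g) = 1, so Bézout bound = 2.
Scan x ∈ F_11. For each x, list the y ∈ F_11 with f(x, y) ≡ 0 and those with g(x, y) ≡ 0 (mod 11); the common zeros in that column are the intersection.
  x = 0: f ≡ 0 at y ∈ {1, 4}; g ≡ 0 at y ∈ {5}; common: ∅.
  x = 1: f ≡ 0 at y ∈ ∅; g ≡ 0 at y ∈ {4}; common: ∅.
  x = 2: f ≡ 0 at y ∈ ∅; g ≡ 0 at y ∈ {3}; common: ∅.
  x = 3: f ≡ 0 at y ∈ {4, 8}; g ≡ 0 at y ∈ {2}; common: ∅.
  x = 4: f ≡ 0 at y ∈ {8, 10}; g ≡ 0 at y ∈ {1}; common: ∅.
  x = 5: f ≡ 0 at y ∈ {3, 10}; g ≡ 0 at y ∈ {0}; common: ∅.
  x = 6: f ≡ 0 at y ∈ ∅; g ≡ 0 at y ∈ {10}; common: ∅.
  x = 7: f ≡ 0 at y ∈ ∅; g ≡ 0 at y ∈ {9}; common: ∅.
  x = 8: f ≡ 0 at y ∈ {3, 6}; g ≡ 0 at y ∈ {8}; common: ∅.
  x = 9: f ≡ 0 at y ∈ ∅; g ≡ 0 at y ∈ {7}; common: ∅.
  x = 10: f ≡ 0 at y ∈ ∅; g ≡ 0 at y ∈ {6}; common: ∅.
Collecting: common zeros = ∅, so the count is 0.
Comparison with the Bézout bound: 0 ≤ 2 = deg(f)·deg(g), as expected for curves with no common component (the affine F_11-count falls short of the bound because intersections may lie at infinity, over extension fields, or carry multiplicity).


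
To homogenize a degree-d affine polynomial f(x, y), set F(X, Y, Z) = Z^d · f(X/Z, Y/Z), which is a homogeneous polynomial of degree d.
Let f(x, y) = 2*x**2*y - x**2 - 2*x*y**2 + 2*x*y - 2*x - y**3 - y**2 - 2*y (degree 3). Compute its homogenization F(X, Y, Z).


F(X, Y, Z) = 2*X**2*Y - X**2*Z - 2*X*Y**2 + 2*X*Y*Z - 2*X*Z**2 - Y**3 - Y**2*Z - 2*Y*Z**2

deg(f) = 3.
Substitute x = X/Z, y = Y/Z into f, then multiply by Z^3.
  monomial 2·x^2·y^1 ↦ 2·X^2·Y^1·Z^0.
  monomial -1·x^2·y^0 ↦ -1·X^2·Y^0·Z^1.
  monomial -2·x^1·y^2 ↦ -2·X^1·Y^2·Z^0.
  monomial 2·x^1·y^1 ↦ 2·X^1·Y^1·Z^1.
  monomial -2·x^1·y^0 ↦ -2·X^1·Y^0·Z^2.
  monomial -1·x^0·y^3 ↦ -1·X^0·Y^3·Z^0.
  monomial -1·x^0·y^2 ↦ -1·X^0·Y^2·Z^1.
  monomial -2·x^0·y^1 ↦ -2·X^0·Y^1·Z^2.
Collecting: F(X, Y, Z) = 2*X**2*Y - X**2*Z - 2*X*Y**2 + 2*X*Y*Z - 2*X*Z**2 - Y**3 - Y**2*Z - 2*Y*Z**2.


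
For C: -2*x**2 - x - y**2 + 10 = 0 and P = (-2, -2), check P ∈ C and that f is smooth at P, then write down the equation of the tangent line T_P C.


Tangent line at P: 7*x + 4*y + 22 = 0.

Step 1: f(-2, -2) = 0, so P lies on C.
Step 2: partial derivatives
  f_x(x, y) = -4*x - 1, f_y(x, y) = -2*y.
  f_x(P) = 7, f_y(P) = 4 (gradient nonzero, so P is smooth).
Step 3: tangent line at P: 7·(x − -2) + 4·(y − -2) = 0.
Expanding: 7*x + 4*y + 22 = 0.


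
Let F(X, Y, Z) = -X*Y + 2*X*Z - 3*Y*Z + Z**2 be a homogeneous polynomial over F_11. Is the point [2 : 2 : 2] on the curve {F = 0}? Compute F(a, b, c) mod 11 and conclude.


F(2,2,2) ≡ 7 (mod 11); P is NOT on the curve.

Evaluate F(2, 2, 2) term-by-term (mod 11).
  -X*Y ↦ -1·2·2·1 = -4
  2*X*Z ↦ 2·2·1·2 = 8
  -3*Y*Z ↦ -3·1·2·2 = -12
  Z**2 ↦ 1·1·1·4 = 4
Sum: F(2, 2, 2) = (-4) + (8) + (-12) + (4) = -4.
Reducing mod 11: -4 ≡ 7 (mod 11).
Since F(a, b, c) ≡ 7 ≠ 0 (mod 11), P does NOT lie on the curve.
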